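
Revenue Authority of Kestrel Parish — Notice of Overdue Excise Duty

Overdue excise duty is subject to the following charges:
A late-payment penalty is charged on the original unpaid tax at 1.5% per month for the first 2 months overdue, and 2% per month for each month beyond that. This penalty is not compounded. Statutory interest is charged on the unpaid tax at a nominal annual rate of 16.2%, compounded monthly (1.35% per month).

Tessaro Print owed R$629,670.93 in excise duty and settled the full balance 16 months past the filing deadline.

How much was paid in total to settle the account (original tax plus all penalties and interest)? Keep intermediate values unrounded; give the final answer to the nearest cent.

R$975,555.64

Penalty, months 1–2: 2 × 1.5% × R$629,670.93 = R$18,890.13…
Penalty, months 3–16: 14 × 2% × R$629,670.93 = R$176,307.86…
Interest: R$629,670.93 × ((1 + 0.0135)^16 − 1) = R$629,670.93 × 0.2393103… = R$150,686.7199…
Total = R$629,670.93 + R$195,197.9883 + R$150,686.7199… = R$975,555.64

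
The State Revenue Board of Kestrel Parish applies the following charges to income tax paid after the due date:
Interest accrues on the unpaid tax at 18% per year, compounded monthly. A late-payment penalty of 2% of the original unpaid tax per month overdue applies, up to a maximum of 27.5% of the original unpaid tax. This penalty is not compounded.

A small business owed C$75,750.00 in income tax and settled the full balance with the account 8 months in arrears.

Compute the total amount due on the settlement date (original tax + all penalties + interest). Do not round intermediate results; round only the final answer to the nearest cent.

C$97,451.81

Penalty: 8 × 2% × C$75,750.00 = C$12,120.00 (below the 27.5% cap of C$20,831.25)
Interest (18%/yr ÷ 12 = 1.5%/month): C$75,750.00 × ((1 + 0.015)^8 − 1) = C$9,581.8134…
Total = C$75,750.00 + C$12,120.0000 + C$9,581.8134… = C$97,451.81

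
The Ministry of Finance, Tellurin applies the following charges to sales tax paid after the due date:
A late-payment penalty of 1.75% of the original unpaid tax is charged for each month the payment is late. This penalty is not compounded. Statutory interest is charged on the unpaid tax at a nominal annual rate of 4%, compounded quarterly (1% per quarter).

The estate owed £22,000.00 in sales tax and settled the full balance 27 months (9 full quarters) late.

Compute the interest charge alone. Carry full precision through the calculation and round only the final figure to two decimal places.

Interest: £22,000.00 × ((1 + 0.01)^9 − 1) = £22,000.00 × 0.0936853… = £2,061.0760…

£2,061.08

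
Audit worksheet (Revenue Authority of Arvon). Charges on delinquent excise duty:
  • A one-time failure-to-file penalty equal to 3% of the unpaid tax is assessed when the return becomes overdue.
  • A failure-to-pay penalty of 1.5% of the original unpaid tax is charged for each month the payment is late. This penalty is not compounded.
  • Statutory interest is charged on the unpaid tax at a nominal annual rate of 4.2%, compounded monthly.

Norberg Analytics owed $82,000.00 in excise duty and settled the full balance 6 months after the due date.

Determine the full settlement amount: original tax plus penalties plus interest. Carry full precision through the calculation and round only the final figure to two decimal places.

$93,577.14

Failure-to-file penalty: 3% × $82,000.00 = $2,460.00
Failure-to-pay penalty = 1.5% × $82,000.00 × 6 mo = $7,380.00
Interest (4.2%/yr ÷ 12 = 0.35%/month): $82,000.00 × ((1 + 0.0035)^6 − 1) = $1,737.1380…
Total = $82,000.00 + $9,840.0000 + $1,737.1380… = $93,577.14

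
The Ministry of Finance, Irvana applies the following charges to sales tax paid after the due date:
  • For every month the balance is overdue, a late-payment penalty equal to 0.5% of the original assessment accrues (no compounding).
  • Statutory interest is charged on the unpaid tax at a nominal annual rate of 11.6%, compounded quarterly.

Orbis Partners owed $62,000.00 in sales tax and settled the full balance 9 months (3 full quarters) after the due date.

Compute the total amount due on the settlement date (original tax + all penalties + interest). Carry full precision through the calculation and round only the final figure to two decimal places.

Late-payment penalty = 0.5% × $62,000.00 × 9 mo = $2,790.00
Interest (11.6%/yr ÷ 4 = 2.9%/quarter): $62,000.00 × ((1 + 0.029)^3 − 1) = $5,551.9381…
Total = $62,000.00 + $2,790.0000 + $5,551.9381… = $70,341.94

$70,341.94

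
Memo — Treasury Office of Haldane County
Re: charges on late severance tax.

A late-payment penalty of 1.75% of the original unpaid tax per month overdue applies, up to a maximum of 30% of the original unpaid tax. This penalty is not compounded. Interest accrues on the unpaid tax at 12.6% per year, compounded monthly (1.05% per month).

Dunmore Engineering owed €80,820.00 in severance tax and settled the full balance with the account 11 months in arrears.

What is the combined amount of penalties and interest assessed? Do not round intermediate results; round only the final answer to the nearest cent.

Penalty: 11 × 1.75% × €80,820.00 = €15,557.85 (below the 30% cap of €24,246.00)
Interest: €80,820.00 × ((1 + 0.0105)^11 − 1) = €80,820.00 × 0.1217588… = €9,840.5486…
Penalties + interest = €15,557.8500 + €9,840.5486… = €25,398.40

€25,398.40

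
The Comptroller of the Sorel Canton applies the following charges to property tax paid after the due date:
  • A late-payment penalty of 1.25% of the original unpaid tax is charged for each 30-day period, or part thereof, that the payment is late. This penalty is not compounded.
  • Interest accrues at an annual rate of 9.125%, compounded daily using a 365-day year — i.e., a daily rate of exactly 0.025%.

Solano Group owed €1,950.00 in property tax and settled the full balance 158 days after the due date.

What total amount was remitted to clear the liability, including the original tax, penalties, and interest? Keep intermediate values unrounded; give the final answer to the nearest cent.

€2,174.81

Penalty periods: ⌈158/30⌉ = 6; penalty = 6 × 1.25% × €1,950.00 = €146.25
Interest: €1,950.00 × ((1 + 0.00025)^158 − 1) = €1,950.00 × 0.04028536… = €78.5565…
Total = €1,950.00 + €146.2500 + €78.5565… = €2,174.81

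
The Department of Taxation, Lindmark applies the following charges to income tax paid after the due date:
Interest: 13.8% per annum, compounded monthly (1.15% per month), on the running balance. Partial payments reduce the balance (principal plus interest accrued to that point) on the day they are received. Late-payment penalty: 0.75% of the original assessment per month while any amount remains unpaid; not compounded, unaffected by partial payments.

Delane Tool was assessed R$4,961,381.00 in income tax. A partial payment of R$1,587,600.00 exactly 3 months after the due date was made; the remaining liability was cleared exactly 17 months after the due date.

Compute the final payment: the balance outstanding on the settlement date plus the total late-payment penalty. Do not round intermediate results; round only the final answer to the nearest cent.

R$4,795,269.03

Balance at month 3: R$4,961,381.0000 × (1 + 0.0115)^3 = R$5,134,524.6181…
After R$1,587,600.00 payment: R$5,134,524.6181… − R$1,587,600.00 = R$3,546,924.6181…
Balance at month 17: R$3,546,924.6181… × (1 + 0.0115)^14 = R$4,162,692.9559…
Penalty: 17 × 0.75% × R$4,961,381.00 = R$632,576.08…
Final settlement = outstanding balance + penalty = R$4,162,692.9559… + R$632,576.08… = R$4,795,269.03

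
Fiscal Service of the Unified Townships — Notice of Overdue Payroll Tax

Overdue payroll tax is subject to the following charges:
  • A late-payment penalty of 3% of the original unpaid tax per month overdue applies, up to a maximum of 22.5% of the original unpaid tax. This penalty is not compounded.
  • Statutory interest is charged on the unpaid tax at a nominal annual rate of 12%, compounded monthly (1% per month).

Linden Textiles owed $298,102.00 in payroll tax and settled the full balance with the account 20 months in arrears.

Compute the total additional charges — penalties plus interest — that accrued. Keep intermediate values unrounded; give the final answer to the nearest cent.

Penalty (uncapped): 20 × 3% × $298,102.00 = $178,861.20; cap = 22.5% × $298,102.00 = $67,072.95 → penalty = $67,072.95
Interest: $298,102.00 × ((1 + 0.01)^20 − 1) = $298,102.00 × 0.2201900… = $65,639.0913…
Penalties + interest = $67,072.9500 + $65,639.0913… = $132,712.04

$132,712.04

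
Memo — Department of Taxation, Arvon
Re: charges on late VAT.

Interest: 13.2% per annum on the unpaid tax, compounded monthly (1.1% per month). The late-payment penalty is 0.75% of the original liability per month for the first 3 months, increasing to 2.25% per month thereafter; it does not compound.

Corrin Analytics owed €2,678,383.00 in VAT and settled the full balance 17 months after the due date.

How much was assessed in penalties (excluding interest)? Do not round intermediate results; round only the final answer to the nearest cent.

€903,954.26

Penalty, months 1–3: 3 × 0.75% × €2,678,383.00 = €60,263.62…
Penalty, months 4–17: 14 × 2.25% × €2,678,383.00 = €843,690.65…
Total penalty = €60,263.62… + €843,690.65… = €903,954.26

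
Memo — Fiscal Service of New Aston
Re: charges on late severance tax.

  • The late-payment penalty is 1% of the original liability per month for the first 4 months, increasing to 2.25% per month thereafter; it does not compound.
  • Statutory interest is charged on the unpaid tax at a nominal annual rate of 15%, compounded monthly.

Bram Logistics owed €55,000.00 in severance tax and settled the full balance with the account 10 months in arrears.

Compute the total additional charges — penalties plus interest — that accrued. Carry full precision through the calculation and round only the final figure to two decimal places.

€16,899.90

Penalty, months 1–4: 4 × 1% × €55,000.00 = €2,200.00
Penalty, months 5–10: 6 × 2.25% × €55,000.00 = €7,425.00
Interest (15%/yr ÷ 12 = 1.25%/month): €55,000.00 × ((1 + 0.0125)^10 − 1) = €7,274.8956…
Penalties + interest = €9,625.0000 + €7,274.8956… = €16,899.90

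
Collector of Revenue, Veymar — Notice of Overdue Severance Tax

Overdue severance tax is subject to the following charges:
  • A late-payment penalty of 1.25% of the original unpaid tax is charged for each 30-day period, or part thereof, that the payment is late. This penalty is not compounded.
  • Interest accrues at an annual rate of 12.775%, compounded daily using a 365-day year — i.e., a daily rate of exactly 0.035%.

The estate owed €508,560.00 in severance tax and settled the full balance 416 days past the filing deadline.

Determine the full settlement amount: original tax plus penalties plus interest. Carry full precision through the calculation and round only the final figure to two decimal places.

Penalty periods: ⌈416/30⌉ = 14; penalty = 14 × 1.25% × €508,560.00 = €88,998.00
Interest: €508,560.00 × ((1 + 0.00035)^416 − 1) = €508,560.00 × 0.15670394… = €79,693.3536…
Total = €508,560.00 + €88,998.0000 + €79,693.3536… = €677,251.35

€677,251.35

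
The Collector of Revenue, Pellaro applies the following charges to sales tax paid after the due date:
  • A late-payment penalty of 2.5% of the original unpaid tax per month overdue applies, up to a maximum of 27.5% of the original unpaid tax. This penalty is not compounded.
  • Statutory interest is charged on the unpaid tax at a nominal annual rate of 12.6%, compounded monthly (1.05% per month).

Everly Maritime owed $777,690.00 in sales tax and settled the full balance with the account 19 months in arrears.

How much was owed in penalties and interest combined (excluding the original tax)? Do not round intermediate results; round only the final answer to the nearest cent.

$384,585.69

Penalty (uncapped): 19 × 2.5% × $777,690.00 = $369,402.75; cap = 27.5% × $777,690.00 = $213,864.75 → penalty = $213,864.75
Interest: $777,690.00 × ((1 + 0.0105)^19 − 1) = $777,690.00 × 0.2195231… = $170,720.9374…
Penalties + interest = $213,864.7500 + $170,720.9374… = $384,585.69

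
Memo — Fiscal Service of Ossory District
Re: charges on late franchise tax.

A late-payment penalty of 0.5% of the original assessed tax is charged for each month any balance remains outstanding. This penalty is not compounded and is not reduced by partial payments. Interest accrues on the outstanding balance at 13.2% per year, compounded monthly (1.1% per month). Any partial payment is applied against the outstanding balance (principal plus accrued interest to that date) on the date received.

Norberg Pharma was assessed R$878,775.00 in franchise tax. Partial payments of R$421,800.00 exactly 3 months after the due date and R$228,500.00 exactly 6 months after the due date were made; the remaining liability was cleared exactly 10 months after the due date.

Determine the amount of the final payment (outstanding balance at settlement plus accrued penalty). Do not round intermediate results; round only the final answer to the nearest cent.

Balance at month 3: R$878,775.0000 × (1 + 0.011)^3 = R$908,094.7400…
After R$421,800.00 payment: R$908,094.7400… − R$421,800.00 = R$486,294.7400…
Balance at month 6: R$486,294.7400… × (1 + 0.011)^3 = R$502,519.6386…
After R$228,500.00 payment: R$502,519.6386… − R$228,500.00 = R$274,019.6386…
Balance at month 10: R$274,019.6386… × (1 + 0.011)^4 = R$286,276.9039…
Penalty: 10 × 0.5% × R$878,775.00 = R$43,938.75
Final settlement = outstanding balance + penalty = R$286,276.9039… + R$43,938.75 = R$330,215.65

R$330,215.65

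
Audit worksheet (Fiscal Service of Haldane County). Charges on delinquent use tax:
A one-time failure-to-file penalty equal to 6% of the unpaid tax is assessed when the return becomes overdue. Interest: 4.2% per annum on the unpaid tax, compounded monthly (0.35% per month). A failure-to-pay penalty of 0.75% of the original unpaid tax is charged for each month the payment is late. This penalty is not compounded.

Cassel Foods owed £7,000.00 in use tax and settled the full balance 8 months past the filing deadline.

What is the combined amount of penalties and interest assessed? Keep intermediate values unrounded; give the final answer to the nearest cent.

£1,038.42

Failure-to-file penalty: 6% × £7,000.00 = £420.00
Failure-to-pay penalty = 0.75% × £7,000.00 × 8 mo = £420.00
Interest: £7,000.00 × ((1 + 0.0035)^8 − 1) = £7,000.00 × 0.0283454… = £198.4179…
Penalties + interest = £840.0000 + £198.4179… = £1,038.42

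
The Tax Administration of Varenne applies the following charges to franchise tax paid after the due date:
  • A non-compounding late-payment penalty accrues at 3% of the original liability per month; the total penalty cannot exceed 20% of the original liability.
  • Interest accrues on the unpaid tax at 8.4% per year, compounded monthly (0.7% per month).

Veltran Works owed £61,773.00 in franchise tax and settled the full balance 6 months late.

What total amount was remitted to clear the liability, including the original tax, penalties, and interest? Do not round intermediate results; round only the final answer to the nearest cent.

Penalty: 6 × 3% × £61,773.00 = £11,119.14 (below the 20% cap of £12,354.60)
Interest: £61,773.00 × ((1 + 0.007)^6 − 1) = £61,773.00 × 0.0427419… = £2,640.2951…
Total = £61,773.00 + £11,119.1400 + £2,640.2951… = £75,532.44

£75,532.44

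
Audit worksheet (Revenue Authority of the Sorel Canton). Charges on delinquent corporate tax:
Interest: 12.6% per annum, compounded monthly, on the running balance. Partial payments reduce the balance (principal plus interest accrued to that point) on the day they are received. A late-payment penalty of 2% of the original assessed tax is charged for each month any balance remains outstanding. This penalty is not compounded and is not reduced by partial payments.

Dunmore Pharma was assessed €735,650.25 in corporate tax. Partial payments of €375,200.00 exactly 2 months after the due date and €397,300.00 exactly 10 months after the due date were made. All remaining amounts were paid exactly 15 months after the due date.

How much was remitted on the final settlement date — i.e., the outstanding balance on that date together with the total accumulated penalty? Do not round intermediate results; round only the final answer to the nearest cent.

€232,756.51

Monthly rate = 12.6% ÷ 12 = 1.05%
Balance at month 2: €735,650.2500 × (1 + 0.0105)^2 = €751,180.0107…
After €375,200.00 payment: €751,180.0107… − €375,200.00 = €375,980.0107…
Balance at month 10: €375,980.0107… × (1 + 0.0105)^8 = €408,747.6781…
After €397,300.00 payment: €408,747.6781… − €397,300.00 = €11,447.6781…
Balance at month 15: €11,447.6781… × (1 + 0.0105)^5 = €12,061.4355…
Penalty: 15 × 2% × €735,650.25 = €220,695.08…
Final settlement = outstanding balance + penalty = €12,061.4355… + €220,695.08… = €232,756.51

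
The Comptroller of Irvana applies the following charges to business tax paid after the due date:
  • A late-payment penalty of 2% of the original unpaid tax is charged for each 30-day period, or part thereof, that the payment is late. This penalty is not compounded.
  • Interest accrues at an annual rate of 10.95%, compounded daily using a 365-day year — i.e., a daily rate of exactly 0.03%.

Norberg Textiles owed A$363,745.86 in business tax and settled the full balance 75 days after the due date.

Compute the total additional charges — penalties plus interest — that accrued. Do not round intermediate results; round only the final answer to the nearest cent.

Penalty periods: ⌈75/30⌉ = 3; penalty = 3 × 2% × A$363,745.86 = A$21,824.75…
Interest: A$363,745.86 × ((1 + 0.0003)^75 − 1) = A$363,745.86 × 0.02275158… = A$8,275.7941…
Penalties + interest = A$21,824.7516 + A$8,275.7941… = A$30,100.55

A$30,100.55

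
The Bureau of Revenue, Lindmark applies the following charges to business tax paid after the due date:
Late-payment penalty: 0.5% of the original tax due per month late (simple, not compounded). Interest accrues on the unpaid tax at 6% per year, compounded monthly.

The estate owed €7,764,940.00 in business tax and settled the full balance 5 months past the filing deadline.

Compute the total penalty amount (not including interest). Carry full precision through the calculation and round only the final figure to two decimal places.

Late-payment penalty: 5 × 0.5% × €7,764,940.00 = €194,123.50

€194,123.50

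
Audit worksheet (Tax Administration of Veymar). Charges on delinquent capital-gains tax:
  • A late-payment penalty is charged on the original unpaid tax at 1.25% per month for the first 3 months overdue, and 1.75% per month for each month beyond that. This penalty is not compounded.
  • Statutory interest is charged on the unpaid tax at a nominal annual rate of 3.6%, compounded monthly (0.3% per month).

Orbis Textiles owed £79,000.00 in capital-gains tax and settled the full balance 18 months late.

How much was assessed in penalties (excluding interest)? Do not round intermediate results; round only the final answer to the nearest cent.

Penalty, months 1–3: 3 × 1.25% × £79,000.00 = £2,962.50
Penalty, months 4–18: 15 × 1.75% × £79,000.00 = £20,737.50
Total penalty = £2,962.50 + £20,737.50 = £23,700.00

£23,700.00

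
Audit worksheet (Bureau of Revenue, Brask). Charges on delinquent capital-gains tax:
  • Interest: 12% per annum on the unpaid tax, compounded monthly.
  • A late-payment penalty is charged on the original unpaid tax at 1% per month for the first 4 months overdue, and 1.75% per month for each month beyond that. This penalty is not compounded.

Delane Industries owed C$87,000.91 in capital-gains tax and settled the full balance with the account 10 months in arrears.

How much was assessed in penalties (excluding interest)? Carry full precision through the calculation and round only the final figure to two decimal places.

Penalty, months 1–4: 4 × 1% × C$87,000.91 = C$3,480.04…
Penalty, months 5–10: 6 × 1.75% × C$87,000.91 = C$9,135.10…
Total penalty = C$3,480.04… + C$9,135.10… = C$12,615.13

C$12,615.13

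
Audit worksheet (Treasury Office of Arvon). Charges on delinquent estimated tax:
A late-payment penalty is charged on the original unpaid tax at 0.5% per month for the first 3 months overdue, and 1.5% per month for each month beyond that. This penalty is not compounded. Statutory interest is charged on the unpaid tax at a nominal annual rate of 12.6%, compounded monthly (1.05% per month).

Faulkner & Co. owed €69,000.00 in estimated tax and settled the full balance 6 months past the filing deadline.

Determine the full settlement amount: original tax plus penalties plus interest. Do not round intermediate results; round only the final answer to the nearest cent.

Penalty, months 1–3: 3 × 0.5% × €69,000.00 = €1,035.00
Penalty, months 4–6: 3 × 1.5% × €69,000.00 = €3,105.00
Interest: €69,000.00 × ((1 + 0.0105)^6 − 1) = €69,000.00 × 0.0646771… = €4,462.7189…
Total = €69,000.00 + €4,140.0000 + €4,462.7189… = €77,602.72

€77,602.72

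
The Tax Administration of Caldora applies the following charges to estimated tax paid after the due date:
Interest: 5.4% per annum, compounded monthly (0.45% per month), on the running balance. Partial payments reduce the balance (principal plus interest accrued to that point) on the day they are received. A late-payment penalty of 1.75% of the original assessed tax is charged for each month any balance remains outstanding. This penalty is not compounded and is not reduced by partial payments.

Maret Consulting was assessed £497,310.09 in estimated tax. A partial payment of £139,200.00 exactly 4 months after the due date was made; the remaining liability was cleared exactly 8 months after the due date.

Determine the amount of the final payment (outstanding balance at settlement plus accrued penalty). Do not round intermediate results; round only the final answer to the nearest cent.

Balance at month 4: £497,310.0900 × (1 + 0.0045)^4 = £506,322.2763…
After £139,200.00 payment: £506,322.2763… − £139,200.00 = £367,122.2763…
Balance at month 8: £367,122.2763… × (1 + 0.0045)^4 = £373,775.2166…
Penalty: 8 × 1.75% × £497,310.09 = £69,623.41…
Final settlement = outstanding balance + penalty = £373,775.2166… + £69,623.41… = £443,398.63

£443,398.63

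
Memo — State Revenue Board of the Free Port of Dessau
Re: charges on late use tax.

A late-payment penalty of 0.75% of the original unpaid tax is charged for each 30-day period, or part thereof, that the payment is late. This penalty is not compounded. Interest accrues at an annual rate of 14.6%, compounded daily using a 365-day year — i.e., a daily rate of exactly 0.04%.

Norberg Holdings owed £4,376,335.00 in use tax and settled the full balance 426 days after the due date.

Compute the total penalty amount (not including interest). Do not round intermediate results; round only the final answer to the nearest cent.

Penalty periods: ⌈426/30⌉ = 15; penalty = 15 × 0.75% × £4,376,335.00 = £492,337.69…

£492,337.69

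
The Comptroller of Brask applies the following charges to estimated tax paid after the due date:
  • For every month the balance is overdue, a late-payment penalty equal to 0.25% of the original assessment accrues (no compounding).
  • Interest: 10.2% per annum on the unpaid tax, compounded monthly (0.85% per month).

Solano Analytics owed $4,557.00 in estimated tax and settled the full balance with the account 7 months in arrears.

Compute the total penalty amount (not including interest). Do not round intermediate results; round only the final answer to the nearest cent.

Late-payment penalty: 7 × 0.25% × $4,557.00 = $79.75…

$79.75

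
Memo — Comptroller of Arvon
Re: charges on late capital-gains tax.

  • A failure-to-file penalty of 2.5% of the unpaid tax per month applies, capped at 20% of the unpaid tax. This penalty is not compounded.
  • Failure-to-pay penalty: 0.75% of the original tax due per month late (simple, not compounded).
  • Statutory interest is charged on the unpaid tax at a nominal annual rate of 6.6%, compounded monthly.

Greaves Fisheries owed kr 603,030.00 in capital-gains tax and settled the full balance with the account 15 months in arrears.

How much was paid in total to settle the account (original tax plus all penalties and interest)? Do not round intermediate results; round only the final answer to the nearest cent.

Failure-to-file: 15 × 2.5% × kr 603,030.00 = kr 226,136.25, capped at 20% × kr 603,030.00 = kr 120,606.00
Failure-to-pay penalty = 0.75% × kr 603,030.00 × 15 mo = kr 67,840.88…
Interest (6.6%/yr ÷ 12 = 0.55%/month): kr 603,030.00 × ((1 + 0.0055)^15 − 1) = kr 51,711.7612…
Total = kr 603,030.00 + kr 188,446.8750 + kr 51,711.7612… = kr 843,188.64

kr 843,188.64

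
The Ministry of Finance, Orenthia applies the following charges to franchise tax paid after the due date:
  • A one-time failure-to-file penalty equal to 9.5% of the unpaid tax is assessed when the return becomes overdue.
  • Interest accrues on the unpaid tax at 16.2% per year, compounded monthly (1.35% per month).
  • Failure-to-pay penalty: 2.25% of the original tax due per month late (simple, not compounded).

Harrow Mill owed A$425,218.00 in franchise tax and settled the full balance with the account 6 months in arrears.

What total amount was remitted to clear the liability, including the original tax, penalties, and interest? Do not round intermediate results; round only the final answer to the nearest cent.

Failure-to-file penalty: 9.5% × A$425,218.00 = A$40,395.71
Failure-to-pay penalty: 6 × 2.25% × A$425,218.00 = A$57,404.43
Interest: A$425,218.00 × ((1 + 0.0135)^6 − 1) = A$425,218.00 × 0.0837835… = A$35,626.2346…
Total = A$425,218.00 + A$97,800.1400 + A$35,626.2346… = A$558,644.37

A$558,644.37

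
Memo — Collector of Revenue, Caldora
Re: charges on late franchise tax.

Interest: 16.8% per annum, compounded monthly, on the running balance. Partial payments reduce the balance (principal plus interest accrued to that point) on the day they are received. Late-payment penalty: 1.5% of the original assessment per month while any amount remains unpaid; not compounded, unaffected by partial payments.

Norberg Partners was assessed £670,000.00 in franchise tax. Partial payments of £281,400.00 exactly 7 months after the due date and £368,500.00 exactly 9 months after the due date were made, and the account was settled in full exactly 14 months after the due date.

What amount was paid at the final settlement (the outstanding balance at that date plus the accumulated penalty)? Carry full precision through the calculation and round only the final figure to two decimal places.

£249,475.54

Monthly rate = 16.8% ÷ 12 = 1.4%
Balance at month 7: £670,000.0000 × (1 + 0.014)^7 = £738,482.9753…
After £281,400.00 payment: £738,482.9753… − £281,400.00 = £457,082.9753…
Balance at month 9: £457,082.9753… × (1 + 0.014)^2 = £469,970.8868…
After £368,500.00 payment: £469,970.8868… − £368,500.00 = £101,470.8868…
Balance at month 14: £101,470.8868… × (1 + 0.014)^5 = £108,775.5358…
Penalty: 14 × 1.5% × £670,000.00 = £140,700.00
Final settlement = outstanding balance + penalty = £108,775.5358… + £140,700.00 = £249,475.54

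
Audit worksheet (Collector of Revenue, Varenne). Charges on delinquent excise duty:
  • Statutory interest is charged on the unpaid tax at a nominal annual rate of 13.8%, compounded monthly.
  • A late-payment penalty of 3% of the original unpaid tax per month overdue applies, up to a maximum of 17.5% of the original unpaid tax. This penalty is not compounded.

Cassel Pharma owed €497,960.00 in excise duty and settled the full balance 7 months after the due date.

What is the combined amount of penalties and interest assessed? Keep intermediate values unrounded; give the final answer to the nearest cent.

€128,638.55

Penalty (uncapped): 7 × 3% × €497,960.00 = €104,571.60; cap = 17.5% × €497,960.00 = €87,143.00 → penalty = €87,143.00
Interest (13.8%/yr ÷ 12 = 1.15%/month): €497,960.00 × ((1 + 0.0115)^7 − 1) = €41,495.5531…
Penalties + interest = €87,143.0000 + €41,495.5531… = €128,638.55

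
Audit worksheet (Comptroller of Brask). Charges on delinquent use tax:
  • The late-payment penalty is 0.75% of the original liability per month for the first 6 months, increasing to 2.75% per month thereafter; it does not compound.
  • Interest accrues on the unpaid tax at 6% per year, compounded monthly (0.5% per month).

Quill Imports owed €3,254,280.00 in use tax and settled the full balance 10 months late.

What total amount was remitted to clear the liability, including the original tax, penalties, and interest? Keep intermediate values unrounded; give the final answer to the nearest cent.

€3,925,117.71

Penalty, months 1–6: 6 × 0.75% × €3,254,280.00 = €146,442.60
Penalty, months 7–10: 4 × 2.75% × €3,254,280.00 = €357,970.80
Interest: €3,254,280.00 × ((1 + 0.005)^10 − 1) = €3,254,280.00 × 0.0511401… = €166,424.3089…
Total = €3,254,280.00 + €504,413.4000 + €166,424.3089… = €3,925,117.71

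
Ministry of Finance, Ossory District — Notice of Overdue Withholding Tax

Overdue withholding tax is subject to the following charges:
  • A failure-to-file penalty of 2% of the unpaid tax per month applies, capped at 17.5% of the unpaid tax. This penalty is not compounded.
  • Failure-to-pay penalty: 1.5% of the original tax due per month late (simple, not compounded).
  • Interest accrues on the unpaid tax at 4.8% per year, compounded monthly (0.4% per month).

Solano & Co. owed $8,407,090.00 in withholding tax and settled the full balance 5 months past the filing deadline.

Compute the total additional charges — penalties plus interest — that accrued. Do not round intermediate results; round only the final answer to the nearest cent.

$1,640,733.08

Failure-to-file: 5 × 2% × $8,407,090.00 = $840,709.00 (under the 17.5% cap)
Failure-to-pay penalty = 1.5% × $8,407,090.00 × 5 mo = $630,531.75
Interest: $8,407,090.00 × ((1 + 0.004)^5 − 1) = $8,407,090.00 × 0.0201606… = $169,492.3257…
Penalties + interest = $1,471,240.7500 + $169,492.3257… = $1,640,733.08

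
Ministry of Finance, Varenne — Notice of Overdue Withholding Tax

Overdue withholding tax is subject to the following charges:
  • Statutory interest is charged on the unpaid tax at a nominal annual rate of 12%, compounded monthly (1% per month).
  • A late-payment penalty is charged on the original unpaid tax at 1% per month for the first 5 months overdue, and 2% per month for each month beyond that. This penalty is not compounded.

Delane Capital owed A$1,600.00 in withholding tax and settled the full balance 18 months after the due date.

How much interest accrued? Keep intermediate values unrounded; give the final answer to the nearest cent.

A$313.84

Interest: A$1,600.00 × ((1 + 0.01)^18 − 1) = A$1,600.00 × 0.1961475… = A$313.8360…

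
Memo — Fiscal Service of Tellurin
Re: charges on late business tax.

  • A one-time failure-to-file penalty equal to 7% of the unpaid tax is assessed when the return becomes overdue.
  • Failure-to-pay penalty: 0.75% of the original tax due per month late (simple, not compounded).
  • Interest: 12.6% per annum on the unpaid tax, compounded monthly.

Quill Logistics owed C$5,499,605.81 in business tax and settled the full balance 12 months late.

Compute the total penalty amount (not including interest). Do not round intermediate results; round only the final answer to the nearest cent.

Failure-to-file penalty: 7% × C$5,499,605.81 = C$384,972.41…
Failure-to-pay penalty: 12 × 0.75% × C$5,499,605.81 = C$494,964.52…
Total penalty = C$384,972.41… + C$494,964.52… = C$879,936.93

C$879,936.93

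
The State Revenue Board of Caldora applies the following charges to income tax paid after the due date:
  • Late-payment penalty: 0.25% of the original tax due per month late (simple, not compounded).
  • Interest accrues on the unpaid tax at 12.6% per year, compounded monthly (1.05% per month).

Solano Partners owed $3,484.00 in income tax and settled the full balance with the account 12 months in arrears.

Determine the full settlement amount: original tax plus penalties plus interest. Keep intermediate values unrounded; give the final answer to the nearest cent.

Late-payment penalty: 12 × 0.25% × $3,484.00 = $104.52
Interest: $3,484.00 × ((1 + 0.0105)^12 − 1) = $3,484.00 × 0.1335373… = $465.2439…
Total = $3,484.00 + $104.5200 + $465.2439… = $4,053.76

$4,053.76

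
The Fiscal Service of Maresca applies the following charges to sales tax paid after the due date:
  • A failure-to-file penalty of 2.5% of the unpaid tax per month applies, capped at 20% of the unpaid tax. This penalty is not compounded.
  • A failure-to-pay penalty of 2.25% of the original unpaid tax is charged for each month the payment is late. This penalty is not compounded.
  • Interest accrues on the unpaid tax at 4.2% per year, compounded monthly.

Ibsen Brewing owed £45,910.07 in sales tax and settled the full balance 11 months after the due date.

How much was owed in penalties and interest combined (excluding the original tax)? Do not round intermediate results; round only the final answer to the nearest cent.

£22,343.55

Failure-to-file: 11 × 2.5% × £45,910.07 = £12,625.27…, capped at 20% × £45,910.07 = £9,182.01…
Failure-to-pay penalty = 2.25% × £45,910.07 × 11 mo = £11,362.74…
Interest (4.2%/yr ÷ 12 = 0.35%/month): £45,910.07 × ((1 + 0.0035)^11 − 1) = £1,798.7967…
Penalties + interest = £20,544.7563… + £1,798.7967… = £22,343.55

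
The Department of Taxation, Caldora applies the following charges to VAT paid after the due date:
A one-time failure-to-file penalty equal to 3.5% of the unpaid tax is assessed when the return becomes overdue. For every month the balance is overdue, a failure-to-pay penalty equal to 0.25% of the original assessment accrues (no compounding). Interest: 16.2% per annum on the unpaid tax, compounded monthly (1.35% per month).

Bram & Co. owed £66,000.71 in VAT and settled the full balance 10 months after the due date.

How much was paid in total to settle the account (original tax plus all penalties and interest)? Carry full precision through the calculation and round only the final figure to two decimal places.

£79,432.09

Failure-to-file penalty: 3.5% × £66,000.71 = £2,310.02…
Failure-to-pay penalty = 0.25% × £66,000.71 × 10 mo = £1,650.02…
Interest: £66,000.71 × ((1 + 0.0135)^10 − 1) = £66,000.71 × 0.1435036… = £9,471.3385…
Total = £66,000.71 + £3,960.0426 + £9,471.3385… = £79,432.09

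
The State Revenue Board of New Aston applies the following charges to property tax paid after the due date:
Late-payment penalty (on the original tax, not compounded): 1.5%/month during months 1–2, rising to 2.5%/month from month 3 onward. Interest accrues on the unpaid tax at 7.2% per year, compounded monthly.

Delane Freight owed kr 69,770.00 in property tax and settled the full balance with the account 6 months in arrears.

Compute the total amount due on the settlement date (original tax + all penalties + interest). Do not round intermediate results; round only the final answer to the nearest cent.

Penalty, months 1–2: 2 × 1.5% × kr 69,770.00 = kr 2,093.10
Penalty, months 3–6: 4 × 2.5% × kr 69,770.00 = kr 6,977.00
Interest (7.2%/yr ÷ 12 = 0.6%/month): kr 69,770.00 × ((1 + 0.006)^6 − 1) = kr 2,549.6986…
Total = kr 69,770.00 + kr 9,070.1000 + kr 2,549.6986… = kr 81,389.80

kr 81,389.80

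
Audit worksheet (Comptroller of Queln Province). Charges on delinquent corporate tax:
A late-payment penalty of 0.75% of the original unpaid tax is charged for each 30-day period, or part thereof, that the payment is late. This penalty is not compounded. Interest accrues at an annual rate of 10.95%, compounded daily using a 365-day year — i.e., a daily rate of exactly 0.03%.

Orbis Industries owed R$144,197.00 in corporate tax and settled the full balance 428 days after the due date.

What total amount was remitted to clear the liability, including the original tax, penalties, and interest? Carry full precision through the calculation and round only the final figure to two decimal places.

Penalty periods: ⌈428/30⌉ = 15; penalty = 15 × 0.75% × R$144,197.00 = R$16,222.16…
Interest: R$144,197.00 × ((1 + 0.0003)^428 − 1) = R$144,197.00 × 0.13698582… = R$19,752.9444…
Total = R$144,197.00 + R$16,222.1625 + R$19,752.9444… = R$180,172.11

R$180,172.11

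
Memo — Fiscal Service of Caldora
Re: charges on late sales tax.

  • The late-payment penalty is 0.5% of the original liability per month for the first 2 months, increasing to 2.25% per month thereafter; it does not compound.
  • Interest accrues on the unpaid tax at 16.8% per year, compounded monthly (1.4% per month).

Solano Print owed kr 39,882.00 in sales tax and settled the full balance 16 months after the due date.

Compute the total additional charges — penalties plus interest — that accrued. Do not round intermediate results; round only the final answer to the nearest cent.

kr 22,897.41

Penalty, months 1–2: 2 × 0.5% × kr 39,882.00 = kr 398.82
Penalty, months 3–16: 14 × 2.25% × kr 39,882.00 = kr 12,562.83
Interest: kr 39,882.00 × ((1 + 0.014)^16 − 1) = kr 39,882.00 × 0.2491290… = kr 9,935.7615…
Penalties + interest = kr 12,961.6500 + kr 9,935.7615… = kr 22,897.41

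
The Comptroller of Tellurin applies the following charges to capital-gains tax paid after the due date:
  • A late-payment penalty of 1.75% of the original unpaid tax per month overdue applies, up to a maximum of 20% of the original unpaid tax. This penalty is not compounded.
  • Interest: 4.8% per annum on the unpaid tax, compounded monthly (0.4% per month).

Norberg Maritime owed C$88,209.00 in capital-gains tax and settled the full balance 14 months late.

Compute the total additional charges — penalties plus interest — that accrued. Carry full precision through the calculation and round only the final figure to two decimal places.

C$22,712.01

Penalty (uncapped): 14 × 1.75% × C$88,209.00 = C$21,611.21…; cap = 20% × C$88,209.00 = C$17,641.80 → penalty = C$17,641.80
Interest: C$88,209.00 × ((1 + 0.004)^14 − 1) = C$88,209.00 × 0.0574796… = C$5,070.2140…
Penalties + interest = C$17,641.8000 + C$5,070.2140… = C$22,712.01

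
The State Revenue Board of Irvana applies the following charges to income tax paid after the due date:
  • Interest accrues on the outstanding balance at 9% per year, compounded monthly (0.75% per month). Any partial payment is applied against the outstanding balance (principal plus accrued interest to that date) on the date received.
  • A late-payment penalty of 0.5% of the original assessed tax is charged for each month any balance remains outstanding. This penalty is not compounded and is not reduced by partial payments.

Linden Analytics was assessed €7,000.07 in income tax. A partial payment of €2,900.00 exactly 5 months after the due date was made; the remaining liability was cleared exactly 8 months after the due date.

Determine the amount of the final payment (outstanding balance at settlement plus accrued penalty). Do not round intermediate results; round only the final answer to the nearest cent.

Balance at month 5: €7,000.0700 × (1 + 0.0075)^5 = €7,266.5398…
After €2,900.00 payment: €7,266.5398… − €2,900.00 = €4,366.5398…
Balance at month 8: €4,366.5398… × (1 + 0.0075)^3 = €4,465.5256…
Penalty: 8 × 0.5% × €7,000.07 = €280.00…
Final settlement = outstanding balance + penalty = €4,465.5256… + €280.00… = €4,745.53

€4,745.53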